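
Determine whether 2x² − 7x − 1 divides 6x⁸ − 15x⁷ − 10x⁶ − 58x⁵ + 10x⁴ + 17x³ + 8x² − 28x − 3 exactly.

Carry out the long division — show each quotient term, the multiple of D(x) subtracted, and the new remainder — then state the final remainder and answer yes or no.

R(x) = −7x, so D(x) is not a factor of P(x). no

Step 1: lead(6x⁸ − 15x⁷ − 10x⁶ − 58x⁵ + 10x⁴ + 17x³ + 8x² − 28x − 3) ÷ lead(D) = 6x⁸ ÷ 2x² = 3x⁶. Subtract (3x⁶)·D = 6x⁸ − 21x⁷ − 3x⁶. Remainder: 6x⁷ − 7x⁶ − 58x⁵ + 10x⁴ + 17x³ + 8x² − 28x − 3.
Step 2: lead(6x⁷ − 7x⁶ − 58x⁵ + 10x⁴ + 17x³ + 8x² − 28x − 3) ÷ lead(D) = 6x⁷ ÷ 2x² = 3x⁵. Subtract (3x⁵)·D = 6x⁷ − 21x⁶ − 3x⁵. Remainder: 14x⁶ − 55x⁵ + 10x⁴ + 17x³ + 8x² − 28x − 3.
Step 3: lead(14x⁶ − 55x⁵ + 10x⁴ + 17x³ + 8x² − 28x − 3) ÷ lead(D) = 14x⁶ ÷ 2x² = 7x⁴. Subtract (7x⁴)·D = 14x⁶ − 49x⁵ − 7x⁴. Remainder: −6x⁵ + 17x⁴ + 17x³ + 8x² − 28x − 3.
Step 4: lead(−6x⁵ + 17x⁴ + 17x³ + 8x² − 28x − 3) ÷ lead(D) = −6x⁵ ÷ 2x² = −3x³. Subtract (−3x³)·D = −6x⁵ + 21x⁴ + 3x³. Remainder: −4x⁴ + 14x³ + 8x² − 28x − 3.
Step 5: lead(−4x⁴ + 14x³ + 8x² − 28x − 3) ÷ lead(D) = −4x⁴ ÷ 2x² = −2x². Subtract (−2x²)·D = −4x⁴ + 14x³ + 2x². Remainder: 6x² − 28x − 3.
Step 6: lead(6x² − 28x − 3) ÷ lead(D) = 6x² ÷ 2x² = 3. Subtract (3)·D = 6x² − 21x − 3. Remainder: −7x.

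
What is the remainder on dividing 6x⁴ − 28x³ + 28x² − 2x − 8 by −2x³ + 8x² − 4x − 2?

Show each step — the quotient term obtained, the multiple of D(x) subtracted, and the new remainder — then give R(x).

Step 1: lead(6x⁴ − 28x³ + 28x² − 2x − 8) ÷ lead(D) = 6x⁴ ÷ −2x³ = −3x. Subtract (−3x)·D = 6x⁴ − 24x³ + 12x² + 6x. Remainder: −4x³ + 16x² − 8x − 8.
Step 2: lead(−4x³ + 16x² − 8x − 8) ÷ lead(D) = −4x³ ÷ −2x³ = 2. Subtract (2)·D = −4x³ + 16x² − 8x − 4. Remainder: −4.

R(x) = −4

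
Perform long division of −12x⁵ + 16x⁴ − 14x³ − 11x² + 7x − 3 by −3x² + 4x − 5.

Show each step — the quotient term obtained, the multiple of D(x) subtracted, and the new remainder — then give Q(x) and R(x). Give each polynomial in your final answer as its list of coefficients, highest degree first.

Step 1: lead(−12x⁵ + 16x⁴ − 14x³ − 11x² + 7x − 3) ÷ lead(D) = −12x⁵ ÷ −3x² = 4x³. Subtract (4x³)·D = −12x⁵ + 16x⁴ − 20x³. Remainder: 6x³ − 11x² + 7x − 3.
Step 2: lead(6x³ − 11x² + 7x − 3) ÷ lead(D) = 6x³ ÷ −3x² = −2x. Subtract (−2x)·D = 6x³ − 8x² + 10x. Remainder: −3x² − 3x − 3.
Step 3: lead(−3x² − 3x − 3) ÷ lead(D) = −3x² ÷ −3x² = 1. Subtract (1)·D = −3x² + 4x − 5. Remainder: −7x + 2.

Q = [4, 0, -2, 1]; R = [-7, 2]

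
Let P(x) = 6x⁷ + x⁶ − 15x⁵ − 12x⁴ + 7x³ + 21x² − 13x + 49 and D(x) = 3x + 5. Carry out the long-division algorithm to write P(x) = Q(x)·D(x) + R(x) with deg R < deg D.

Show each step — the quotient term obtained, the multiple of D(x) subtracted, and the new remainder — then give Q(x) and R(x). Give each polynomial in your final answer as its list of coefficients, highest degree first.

Q = [2, -3, 0, -4, 9, -8, 9]; R = [4]

Step 1: lead(6x⁷ + x⁶ − 15x⁵ − 12x⁴ + 7x³ + 21x² − 13x + 49) ÷ lead(D) = 6x⁷ ÷ 3x = 2x⁶. Subtract (2x⁶)·D = 6x⁷ + 10x⁶. Remainder: −9x⁶ − 15x⁵ − 12x⁴ + 7x³ + 21x² − 13x + 49.
Step 2: lead(−9x⁶ − 15x⁵ − 12x⁴ + 7x³ + 21x² − 13x + 49) ÷ lead(D) = −9x⁶ ÷ 3x = −3x⁵. Subtract (−3x⁵)·D = −9x⁶ − 15x⁵. Remainder: −12x⁴ + 7x³ + 21x² − 13x + 49.
Step 3: lead(−12x⁴ + 7x³ + 21x² − 13x + 49) ÷ lead(D) = −12x⁴ ÷ 3x = −4x³. Subtract (−4x³)·D = −12x⁴ − 20x³. Remainder: 27x³ + 21x² − 13x + 49.
Step 4: lead(27x³ + 21x² − 13x + 49) ÷ lead(D) = 27x³ ÷ 3x = 9x². Subtract (9x²)·D = 27x³ + 45x². Remainder: −24x² − 13x + 49.
Step 5: lead(−24x² − 13x + 49) ÷ lead(D) = −24x² ÷ 3x = −8x. Subtract (−8x)·D = −24x² − 40x. Remainder: 27x + 49.
Step 6: lead(27x + 49) ÷ lead(D) = 27x ÷ 3x = 9. Subtract (9)·D = 27x + 45. Remainder: 4.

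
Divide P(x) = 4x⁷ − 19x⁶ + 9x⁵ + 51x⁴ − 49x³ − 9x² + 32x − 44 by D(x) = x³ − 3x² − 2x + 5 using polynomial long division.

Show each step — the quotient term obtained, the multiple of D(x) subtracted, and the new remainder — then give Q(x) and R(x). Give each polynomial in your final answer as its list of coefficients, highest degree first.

Step 1: lead(4x⁷ − 19x⁶ + 9x⁵ + 51x⁴ − 49x³ − 9x² + 32x − 44) ÷ lead(D) = 4x⁷ ÷ x³ = 4x⁴. Subtract (4x⁴)·D = 4x⁷ − 12x⁶ − 8x⁵ + 20x⁴. Remainder: −7x⁶ + 17x⁵ + 31x⁴ − 49x³ − 9x² + 32x − 44.
Step 2: lead(−7x⁶ + 17x⁵ + 31x⁴ − 49x³ − 9x² + 32x − 44) ÷ lead(D) = −7x⁶ ÷ x³ = −7x³. Subtract (−7x³)·D = −7x⁶ + 21x⁵ + 14x⁴ − 35x³. Remainder: −4x⁵ + 17x⁴ − 14x³ − 9x² + 32x − 44.
Step 3: lead(−4x⁵ + 17x⁴ − 14x³ − 9x² + 32x − 44) ÷ lead(D) = −4x⁵ ÷ x³ = −4x². Subtract (−4x²)·D = −4x⁵ + 12x⁴ + 8x³ − 20x². Remainder: 5x⁴ − 22x³ + 11x² + 32x − 44.
Step 4: lead(5x⁴ − 22x³ + 11x² + 32x − 44) ÷ lead(D) = 5x⁴ ÷ x³ = 5x. Subtract (5x)·D = 5x⁴ − 15x³ − 10x² + 25x. Remainder: −7x³ + 21x² + 7x − 44.
Step 5: lead(−7x³ + 21x² + 7x − 44) ÷ lead(D) = −7x³ ÷ x³ = −7. Subtract (−7)·D = −7x³ + 21x² + 14x − 35. Remainder: −7x − 9.

Q = [4, -7, -4, 5, -7]; R = [-7, -9]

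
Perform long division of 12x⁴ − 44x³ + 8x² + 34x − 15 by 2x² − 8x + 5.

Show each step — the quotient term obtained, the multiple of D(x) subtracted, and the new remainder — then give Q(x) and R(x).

Q(x) = 6x² + 2x − 3; R(x) = 0

Step 1: lead(12x⁴ − 44x³ + 8x² + 34x − 15) ÷ lead(D) = 12x⁴ ÷ 2x² = 6x². Subtract (6x²)·D = 12x⁴ − 48x³ + 30x². Remainder: 4x³ − 22x² + 34x − 15.
Step 2: lead(4x³ − 22x² + 34x − 15) ÷ lead(D) = 4x³ ÷ 2x² = 2x. Subtract (2x)·D = 4x³ − 16x² + 10x. Remainder: −6x² + 24x − 15.
Step 3: lead(−6x² + 24x − 15) ÷ lead(D) = −6x² ÷ 2x² = −3. Subtract (−3)·D = −6x² + 24x − 15. Remainder: 0.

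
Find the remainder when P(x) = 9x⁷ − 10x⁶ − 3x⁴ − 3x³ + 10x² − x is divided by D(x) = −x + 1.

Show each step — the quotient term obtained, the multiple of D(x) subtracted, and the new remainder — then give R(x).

Step 1: lead(9x⁷ − 10x⁶ − 3x⁴ − 3x³ + 10x² − x) ÷ lead(D) = 9x⁷ ÷ −x = −9x⁶. Subtract (−9x⁶)·D = 9x⁷ − 9x⁶. Remainder: −x⁶ − 3x⁴ − 3x³ + 10x² − x.
Step 2: lead(−x⁶ − 3x⁴ − 3x³ + 10x² − x) ÷ lead(D) = −x⁶ ÷ −x = x⁵. Subtract (x⁵)·D = −x⁶ + x⁵. Remainder: −x⁵ − 3x⁴ − 3x³ + 10x² − x.
Step 3: lead(−x⁵ − 3x⁴ − 3x³ + 10x² − x) ÷ lead(D) = −x⁵ ÷ −x = x⁴. Subtract (x⁴)·D = −x⁵ + x⁴. Remainder: −4x⁴ − 3x³ + 10x² − x.
Step 4: lead(−4x⁴ − 3x³ + 10x² − x) ÷ lead(D) = −4x⁴ ÷ −x = 4x³. Subtract (4x³)·D = −4x⁴ + 4x³. Remainder: −7x³ + 10x² − x.
Step 5: lead(−7x³ + 10x² − x) ÷ lead(D) = −7x³ ÷ −x = 7x². Subtract (7x²)·D = −7x³ + 7x². Remainder: 3x² − x.
Step 6: lead(3x² − x) ÷ lead(D) = 3x² ÷ −x = −3x. Subtract (−3x)·D = 3x² − 3x. Remainder: 2x.
Step 7: lead(2x) ÷ lead(D) = 2x ÷ −x = −2. Subtract (−2)·D = 2x − 2. Remainder: 2.

R(x) = 2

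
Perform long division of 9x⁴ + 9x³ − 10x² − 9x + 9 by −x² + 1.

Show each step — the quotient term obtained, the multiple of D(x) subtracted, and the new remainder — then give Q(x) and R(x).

Q(x) = −9x² − 9x + 1; R(x) = 8

Step 1: lead(9x⁴ + 9x³ − 10x² − 9x + 9) ÷ lead(D) = 9x⁴ ÷ −x² = −9x². Subtract (−9x²)·D = 9x⁴ − 9x². Remainder: 9x³ − x² − 9x + 9.
Step 2: lead(9x³ − x² − 9x + 9) ÷ lead(D) = 9x³ ÷ −x² = −9x. Subtract (−9x)·D = 9x³ − 9x. Remainder: −x² + 9.
Step 3: lead(−x² + 9) ÷ lead(D) = −x² ÷ −x² = 1. Subtract (1)·D = −x² + 1. Remainder: 8.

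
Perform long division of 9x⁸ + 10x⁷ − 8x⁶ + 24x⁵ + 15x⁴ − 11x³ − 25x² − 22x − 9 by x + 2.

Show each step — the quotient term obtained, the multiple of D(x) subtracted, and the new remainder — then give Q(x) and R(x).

Q(x) = 9x⁷ − 8x⁶ + 8x⁵ + 8x⁴ − x³ − 9x² − 7x − 8; R(x) = 7

Step 1: lead(9x⁸ + 10x⁷ − 8x⁶ + 24x⁵ + 15x⁴ − 11x³ − 25x² − 22x − 9) ÷ lead(D) = 9x⁸ ÷ x = 9x⁷. Subtract (9x⁷)·D = 9x⁸ + 18x⁷. Remainder: −8x⁷ − 8x⁶ + 24x⁵ + 15x⁴ − 11x³ − 25x² − 22x − 9.
Step 2: lead(−8x⁷ − 8x⁶ + 24x⁵ + 15x⁴ − 11x³ − 25x² − 22x − 9) ÷ lead(D) = −8x⁷ ÷ x = −8x⁶. Subtract (−8x⁶)·D = −8x⁷ − 16x⁶. Remainder: 8x⁶ + 24x⁵ + 15x⁴ − 11x³ − 25x² − 22x − 9.
Step 3: lead(8x⁶ + 24x⁵ + 15x⁴ − 11x³ − 25x² − 22x − 9) ÷ lead(D) = 8x⁶ ÷ x = 8x⁵. Subtract (8x⁵)·D = 8x⁶ + 16x⁵. Remainder: 8x⁵ + 15x⁴ − 11x³ − 25x² − 22x − 9.
Step 4: lead(8x⁵ + 15x⁴ − 11x³ − 25x² − 22x − 9) ÷ lead(D) = 8x⁵ ÷ x = 8x⁴. Subtract (8x⁴)·D = 8x⁵ + 16x⁴. Remainder: −x⁴ − 11x³ − 25x² − 22x − 9.
Step 5: lead(−x⁴ − 11x³ − 25x² − 22x − 9) ÷ lead(D) = −x⁴ ÷ x = −x³. Subtract (−x³)·D = −x⁴ − 2x³. Remainder: −9x³ − 25x² − 22x − 9.
Step 6: lead(−9x³ − 25x² − 22x − 9) ÷ lead(D) = −9x³ ÷ x = −9x². Subtract (−9x²)·D = −9x³ − 18x². Remainder: −7x² − 22x − 9.
Step 7: lead(−7x² − 22x − 9) ÷ lead(D) = −7x² ÷ x = −7x. Subtract (−7x)·D = −7x² − 14x. Remainder: −8x − 9.
Step 8: lead(−8x − 9) ÷ lead(D) = −8x ÷ x = −8. Subtract (−8)·D = −8x − 16. Remainder: 7.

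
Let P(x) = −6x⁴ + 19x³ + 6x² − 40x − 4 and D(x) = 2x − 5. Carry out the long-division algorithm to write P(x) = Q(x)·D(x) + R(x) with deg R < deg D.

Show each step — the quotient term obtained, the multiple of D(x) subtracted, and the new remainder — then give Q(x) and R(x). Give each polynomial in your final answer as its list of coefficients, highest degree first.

Step 1: lead(−6x⁴ + 19x³ + 6x² − 40x − 4) ÷ lead(D) = −6x⁴ ÷ 2x = −3x³. Subtract (−3x³)·D = −6x⁴ + 15x³. Remainder: 4x³ + 6x² − 40x − 4.
Step 2: lead(4x³ + 6x² − 40x − 4) ÷ lead(D) = 4x³ ÷ 2x = 2x². Subtract (2x²)·D = 4x³ − 10x². Remainder: 16x² − 40x − 4.
Step 3: lead(16x² − 40x − 4) ÷ lead(D) = 16x² ÷ 2x = 8x. Subtract (8x)·D = 16x² − 40x. Remainder: −4.

Q = [-3, 2, 8, 0]; R = [-4]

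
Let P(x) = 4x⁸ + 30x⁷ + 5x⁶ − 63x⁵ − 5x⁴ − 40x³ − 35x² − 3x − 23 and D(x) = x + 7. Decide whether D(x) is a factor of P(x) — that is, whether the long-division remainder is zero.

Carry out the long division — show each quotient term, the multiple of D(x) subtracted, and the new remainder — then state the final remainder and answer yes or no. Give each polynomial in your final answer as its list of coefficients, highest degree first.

Step 1: lead(4x⁸ + 30x⁷ + 5x⁶ − 63x⁵ − 5x⁴ − 40x³ − 35x² − 3x − 23) ÷ lead(D) = 4x⁸ ÷ x = 4x⁷. Subtract (4x⁷)·D = 4x⁸ + 28x⁷. Remainder: 2x⁷ + 5x⁶ − 63x⁵ − 5x⁴ − 40x³ − 35x² − 3x − 23.
Step 2: lead(2x⁷ + 5x⁶ − 63x⁵ − 5x⁴ − 40x³ − 35x² − 3x − 23) ÷ lead(D) = 2x⁷ ÷ x = 2x⁶. Subtract (2x⁶)·D = 2x⁷ + 14x⁶. Remainder: −9x⁶ − 63x⁵ − 5x⁴ − 40x³ − 35x² − 3x − 23.
Step 3: lead(−9x⁶ − 63x⁵ − 5x⁴ − 40x³ − 35x² − 3x − 23) ÷ lead(D) = −9x⁶ ÷ x = −9x⁵. Subtract (−9x⁵)·D = −9x⁶ − 63x⁵. Remainder: −5x⁴ − 40x³ − 35x² − 3x − 23.
Step 4: lead(−5x⁴ − 40x³ − 35x² − 3x − 23) ÷ lead(D) = −5x⁴ ÷ x = −5x³. Subtract (−5x³)·D = −5x⁴ − 35x³. Remainder: −5x³ − 35x² − 3x − 23.
Step 5: lead(−5x³ − 35x² − 3x − 23) ÷ lead(D) = −5x³ ÷ x = −5x². Subtract (−5x²)·D = −5x³ − 35x². Remainder: −3x − 23.
Step 6: lead(−3x − 23) ÷ lead(D) = −3x ÷ x = −3. Subtract (−3)·D = −3x − 21. Remainder: −2.

R = [-2], so D(x) is not a factor of P(x). no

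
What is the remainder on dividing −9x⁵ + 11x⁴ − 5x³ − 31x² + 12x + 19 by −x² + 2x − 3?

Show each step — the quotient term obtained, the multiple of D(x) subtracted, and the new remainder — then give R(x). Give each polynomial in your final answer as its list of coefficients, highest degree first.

Step 1: lead(−9x⁵ + 11x⁴ − 5x³ − 31x² + 12x + 19) ÷ lead(D) = −9x⁵ ÷ −x² = 9x³. Subtract (9x³)·D = −9x⁵ + 18x⁴ − 27x³. Remainder: −7x⁴ + 22x³ − 31x² + 12x + 19.
Step 2: lead(−7x⁴ + 22x³ − 31x² + 12x + 19) ÷ lead(D) = −7x⁴ ÷ −x² = 7x². Subtract (7x²)·D = −7x⁴ + 14x³ − 21x². Remainder: 8x³ − 10x² + 12x + 19.
Step 3: lead(8x³ − 10x² + 12x + 19) ÷ lead(D) = 8x³ ÷ −x² = −8x. Subtract (−8x)·D = 8x³ − 16x² + 24x. Remainder: 6x² − 12x + 19.
Step 4: lead(6x² − 12x + 19) ÷ lead(D) = 6x² ÷ −x² = −6. Subtract (−6)·D = 6x² − 12x + 18. Remainder: 1.

R = [1]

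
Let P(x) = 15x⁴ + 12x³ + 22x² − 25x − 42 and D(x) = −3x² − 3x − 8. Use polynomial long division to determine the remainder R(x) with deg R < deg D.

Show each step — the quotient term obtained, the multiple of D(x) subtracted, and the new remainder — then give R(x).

R(x) = −2x − 2

Step 1: lead(15x⁴ + 12x³ + 22x² − 25x − 42) ÷ lead(D) = 15x⁴ ÷ −3x² = −5x². Subtract (−5x²)·D = 15x⁴ + 15x³ + 40x². Remainder: −3x³ − 18x² − 25x − 42.
Step 2: lead(−3x³ − 18x² − 25x − 42) ÷ lead(D) = −3x³ ÷ −3x² = x. Subtract (x)·D = −3x³ − 3x² − 8x. Remainder: −15x² − 17x − 42.
Step 3: lead(−15x² − 17x − 42) ÷ lead(D) = −15x² ÷ −3x² = 5. Subtract (5)·D = −15x² − 15x − 40. Remainder: −2x − 2.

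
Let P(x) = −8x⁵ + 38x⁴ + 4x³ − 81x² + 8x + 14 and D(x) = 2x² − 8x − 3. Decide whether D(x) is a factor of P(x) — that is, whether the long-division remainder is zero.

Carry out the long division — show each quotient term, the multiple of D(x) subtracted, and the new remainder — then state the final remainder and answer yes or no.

R(x) = 2, so D(x) is not a factor of P(x). no

Step 1: lead(−8x⁵ + 38x⁴ + 4x³ − 81x² + 8x + 14) ÷ lead(D) = −8x⁵ ÷ 2x² = −4x³. Subtract (−4x³)·D = −8x⁵ + 32x⁴ + 12x³. Remainder: 6x⁴ − 8x³ − 81x² + 8x + 14.
Step 2: lead(6x⁴ − 8x³ − 81x² + 8x + 14) ÷ lead(D) = 6x⁴ ÷ 2x² = 3x². Subtract (3x²)·D = 6x⁴ − 24x³ − 9x². Remainder: 16x³ − 72x² + 8x + 14.
Step 3: lead(16x³ − 72x² + 8x + 14) ÷ lead(D) = 16x³ ÷ 2x² = 8x. Subtract (8x)·D = 16x³ − 64x² − 24x. Remainder: −8x² + 32x + 14.
Step 4: lead(−8x² + 32x + 14) ÷ lead(D) = −8x² ÷ 2x² = −4. Subtract (−4)·D = −8x² + 32x + 12. Remainder: 2.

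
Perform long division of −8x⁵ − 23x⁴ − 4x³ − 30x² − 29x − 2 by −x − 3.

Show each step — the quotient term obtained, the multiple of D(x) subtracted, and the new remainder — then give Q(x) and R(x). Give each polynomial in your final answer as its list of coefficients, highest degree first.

Step 1: lead(−8x⁵ − 23x⁴ − 4x³ − 30x² − 29x − 2) ÷ lead(D) = −8x⁵ ÷ −x = 8x⁴. Subtract (8x⁴)·D = −8x⁵ − 24x⁴. Remainder: x⁴ − 4x³ − 30x² − 29x − 2.
Step 2: lead(x⁴ − 4x³ − 30x² − 29x − 2) ÷ lead(D) = x⁴ ÷ −x = −x³. Subtract (−x³)·D = x⁴ + 3x³. Remainder: −7x³ − 30x² − 29x − 2.
Step 3: lead(−7x³ − 30x² − 29x − 2) ÷ lead(D) = −7x³ ÷ −x = 7x². Subtract (7x²)·D = −7x³ − 21x². Remainder: −9x² − 29x − 2.
Step 4: lead(−9x² − 29x − 2) ÷ lead(D) = −9x² ÷ −x = 9x. Subtract (9x)·D = −9x² − 27x. Remainder: −2x − 2.
Step 5: lead(−2x − 2) ÷ lead(D) = −2x ÷ −x = 2. Subtract (2)·D = −2x − 6. Remainder: 4.

Q = [8, -1, 7, 9, 2]; R = [4]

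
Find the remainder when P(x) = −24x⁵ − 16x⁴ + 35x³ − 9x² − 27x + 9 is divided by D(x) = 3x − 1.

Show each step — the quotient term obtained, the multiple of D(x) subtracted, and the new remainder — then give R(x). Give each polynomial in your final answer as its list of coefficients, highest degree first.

R = [0]

Step 1: lead(−24x⁵ − 16x⁴ + 35x³ − 9x² − 27x + 9) ÷ lead(D) = −24x⁵ ÷ 3x = −8x⁴. Subtract (−8x⁴)·D = −24x⁵ + 8x⁴. Remainder: −24x⁴ + 35x³ − 9x² − 27x + 9.
Step 2: lead(−24x⁴ + 35x³ − 9x² − 27x + 9) ÷ lead(D) = −24x⁴ ÷ 3x = −8x³. Subtract (−8x³)·D = −24x⁴ + 8x³. Remainder: 27x³ − 9x² − 27x + 9.
Step 3: lead(27x³ − 9x² − 27x + 9) ÷ lead(D) = 27x³ ÷ 3x = 9x². Subtract (9x²)·D = 27x³ − 9x². Remainder: −27x + 9.
Step 4: lead(−27x + 9) ÷ lead(D) = −27x ÷ 3x = −9. Subtract (−9)·D = −27x + 9. Remainder: 0.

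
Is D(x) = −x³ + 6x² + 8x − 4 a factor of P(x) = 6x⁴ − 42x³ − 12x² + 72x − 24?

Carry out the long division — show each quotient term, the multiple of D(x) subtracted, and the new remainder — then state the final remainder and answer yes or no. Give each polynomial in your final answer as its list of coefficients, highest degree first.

R = [0], so D(x) is a factor of P(x). yes

Step 1: lead(6x⁴ − 42x³ − 12x² + 72x − 24) ÷ lead(D) = 6x⁴ ÷ −x³ = −6x. Subtract (−6x)·D = 6x⁴ − 36x³ − 48x² + 24x. Remainder: −6x³ + 36x² + 48x − 24.
Step 2: lead(−6x³ + 36x² + 48x − 24) ÷ lead(D) = −6x³ ÷ −x³ = 6. Subtract (6)·D = −6x³ + 36x² + 48x − 24. Remainder: 0.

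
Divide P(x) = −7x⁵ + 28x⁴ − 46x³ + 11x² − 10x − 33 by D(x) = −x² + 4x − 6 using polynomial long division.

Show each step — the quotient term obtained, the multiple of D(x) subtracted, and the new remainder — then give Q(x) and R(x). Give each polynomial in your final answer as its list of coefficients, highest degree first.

Step 1: lead(−7x⁵ + 28x⁴ − 46x³ + 11x² − 10x − 33) ÷ lead(D) = −7x⁵ ÷ −x² = 7x³. Subtract (7x³)·D = −7x⁵ + 28x⁴ − 42x³. Remainder: −4x³ + 11x² − 10x − 33.
Step 2: lead(−4x³ + 11x² − 10x − 33) ÷ lead(D) = −4x³ ÷ −x² = 4x. Subtract (4x)·D = −4x³ + 16x² − 24x. Remainder: −5x² + 14x − 33.
Step 3: lead(−5x² + 14x − 33) ÷ lead(D) = −5x² ÷ −x² = 5. Subtract (5)·D = −5x² + 20x − 30. Remainder: −6x − 3.

Q = [7, 0, 4, 5]; R = [-6, -3]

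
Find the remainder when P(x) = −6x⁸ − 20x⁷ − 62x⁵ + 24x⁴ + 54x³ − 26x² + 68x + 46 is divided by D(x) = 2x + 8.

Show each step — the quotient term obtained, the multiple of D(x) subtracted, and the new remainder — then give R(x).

R(x) = −2

Step 1: lead(−6x⁸ − 20x⁷ − 62x⁵ + 24x⁴ + 54x³ − 26x² + 68x + 46) ÷ lead(D) = −6x⁸ ÷ 2x = −3x⁷. Subtract (−3x⁷)·D = −6x⁸ − 24x⁷. Remainder: 4x⁷ − 62x⁵ + 24x⁴ + 54x³ − 26x² + 68x + 46.
Step 2: lead(4x⁷ − 62x⁵ + 24x⁴ + 54x³ − 26x² + 68x + 46) ÷ lead(D) = 4x⁷ ÷ 2x = 2x⁶. Subtract (2x⁶)·D = 4x⁷ + 16x⁶. Remainder: −16x⁶ − 62x⁵ + 24x⁴ + 54x³ − 26x² + 68x + 46.
Step 3: lead(−16x⁶ − 62x⁵ + 24x⁴ + 54x³ − 26x² + 68x + 46) ÷ lead(D) = −16x⁶ ÷ 2x = −8x⁵. Subtract (−8x⁵)·D = −16x⁶ − 64x⁵. Remainder: 2x⁵ + 24x⁴ + 54x³ − 26x² + 68x + 46.
Step 4: lead(2x⁵ + 24x⁴ + 54x³ − 26x² + 68x + 46) ÷ lead(D) = 2x⁵ ÷ 2x = x⁴. Subtract (x⁴)·D = 2x⁵ + 8x⁴. Remainder: 16x⁴ + 54x³ − 26x² + 68x + 46.
Step 5: lead(16x⁴ + 54x³ − 26x² + 68x + 46) ÷ lead(D) = 16x⁴ ÷ 2x = 8x³. Subtract (8x³)·D = 16x⁴ + 64x³. Remainder: −10x³ − 26x² + 68x + 46.
Step 6: lead(−10x³ − 26x² + 68x + 46) ÷ lead(D) = −10x³ ÷ 2x = −5x². Subtract (−5x²)·D = −10x³ − 40x². Remainder: 14x² + 68x + 46.
Step 7: lead(14x² + 68x + 46) ÷ lead(D) = 14x² ÷ 2x = 7x. Subtract (7x)·D = 14x² + 56x. Remainder: 12x + 46.
Step 8: lead(12x + 46) ÷ lead(D) = 12x ÷ 2x = 6. Subtract (6)·D = 12x + 48. Remainder: −2.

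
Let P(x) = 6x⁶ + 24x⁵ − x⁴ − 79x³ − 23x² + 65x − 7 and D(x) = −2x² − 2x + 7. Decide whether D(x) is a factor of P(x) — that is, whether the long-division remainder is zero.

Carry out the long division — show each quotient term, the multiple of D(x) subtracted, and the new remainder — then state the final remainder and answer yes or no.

R(x) = 0, so D(x) is a factor of P(x). yes

Step 1: lead(6x⁶ + 24x⁵ − x⁴ − 79x³ − 23x² + 65x − 7) ÷ lead(D) = 6x⁶ ÷ −2x² = −3x⁴. Subtract (−3x⁴)·D = 6x⁶ + 6x⁵ − 21x⁴. Remainder: 18x⁵ + 20x⁴ − 79x³ − 23x² + 65x − 7.
Step 2: lead(18x⁵ + 20x⁴ − 79x³ − 23x² + 65x − 7) ÷ lead(D) = 18x⁵ ÷ −2x² = −9x³. Subtract (−9x³)·D = 18x⁵ + 18x⁴ − 63x³. Remainder: 2x⁴ − 16x³ − 23x² + 65x − 7.
Step 3: lead(2x⁴ − 16x³ − 23x² + 65x − 7) ÷ lead(D) = 2x⁴ ÷ −2x² = −x². Subtract (−x²)·D = 2x⁴ + 2x³ − 7x². Remainder: −18x³ − 16x² + 65x − 7.
Step 4: lead(−18x³ − 16x² + 65x − 7) ÷ lead(D) = −18x³ ÷ −2x² = 9x. Subtract (9x)·D = −18x³ − 18x² + 63x. Remainder: 2x² + 2x − 7.
Step 5: lead(2x² + 2x − 7) ÷ lead(D) = 2x² ÷ −2x² = −1. Subtract (−1)·D = 2x² + 2x − 7. Remainder: 0.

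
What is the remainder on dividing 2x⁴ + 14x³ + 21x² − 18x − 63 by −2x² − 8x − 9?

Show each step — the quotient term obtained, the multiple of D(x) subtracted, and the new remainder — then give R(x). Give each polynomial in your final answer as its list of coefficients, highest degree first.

R = [3, -9]

Step 1: lead(2x⁴ + 14x³ + 21x² − 18x − 63) ÷ lead(D) = 2x⁴ ÷ −2x² = −x². Subtract (−x²)·D = 2x⁴ + 8x³ + 9x². Remainder: 6x³ + 12x² − 18x − 63.
Step 2: lead(6x³ + 12x² − 18x − 63) ÷ lead(D) = 6x³ ÷ −2x² = −3x. Subtract (−3x)·D = 6x³ + 24x² + 27x. Remainder: −12x² − 45x − 63.
Step 3: lead(−12x² − 45x − 63) ÷ lead(D) = −12x² ÷ −2x² = 6. Subtract (6)·D = −12x² − 48x − 54. Remainder: 3x − 9.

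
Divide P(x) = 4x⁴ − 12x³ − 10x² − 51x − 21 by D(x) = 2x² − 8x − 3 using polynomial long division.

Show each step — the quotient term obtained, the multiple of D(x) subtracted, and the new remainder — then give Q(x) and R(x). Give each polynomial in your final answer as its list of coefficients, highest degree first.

Q = [2, 2, 6]; R = [3, -3]

Step 1: lead(4x⁴ − 12x³ − 10x² − 51x − 21) ÷ lead(D) = 4x⁴ ÷ 2x² = 2x². Subtract (2x²)·D = 4x⁴ − 16x³ − 6x². Remainder: 4x³ − 4x² − 51x − 21.
Step 2: lead(4x³ − 4x² − 51x − 21) ÷ lead(D) = 4x³ ÷ 2x² = 2x. Subtract (2x)·D = 4x³ − 16x² − 6x. Remainder: 12x² − 45x − 21.
Step 3: lead(12x² − 45x − 21) ÷ lead(D) = 12x² ÷ 2x² = 6. Subtract (6)·D = 12x² − 48x − 18. Remainder: 3x − 3.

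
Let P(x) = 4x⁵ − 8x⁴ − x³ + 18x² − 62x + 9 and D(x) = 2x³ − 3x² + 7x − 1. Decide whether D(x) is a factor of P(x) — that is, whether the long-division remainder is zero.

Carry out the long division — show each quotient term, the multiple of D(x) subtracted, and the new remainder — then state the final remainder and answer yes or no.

Step 1: lead(4x⁵ − 8x⁴ − x³ + 18x² − 62x + 9) ÷ lead(D) = 4x⁵ ÷ 2x³ = 2x². Subtract (2x²)·D = 4x⁵ − 6x⁴ + 14x³ − 2x². Remainder: −2x⁴ − 15x³ + 20x² − 62x + 9.
Step 2: lead(−2x⁴ − 15x³ + 20x² − 62x + 9) ÷ lead(D) = −2x⁴ ÷ 2x³ = −x. Subtract (−x)·D = −2x⁴ + 3x³ − 7x² + x. Remainder: −18x³ + 27x² − 63x + 9.
Step 3: lead(−18x³ + 27x² − 63x + 9) ÷ lead(D) = −18x³ ÷ 2x³ = −9. Subtract (−9)·D = −18x³ + 27x² − 63x + 9. Remainder: 0.

R(x) = 0, so D(x) is a factor of P(x). yes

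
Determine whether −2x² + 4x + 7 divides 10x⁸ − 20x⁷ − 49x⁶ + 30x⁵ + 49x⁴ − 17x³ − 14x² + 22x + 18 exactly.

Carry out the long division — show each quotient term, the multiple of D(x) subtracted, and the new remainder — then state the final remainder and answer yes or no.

Step 1: lead(10x⁸ − 20x⁷ − 49x⁶ + 30x⁵ + 49x⁴ − 17x³ − 14x² + 22x + 18) ÷ lead(D) = 10x⁸ ÷ −2x² = −5x⁶. Subtract (−5x⁶)·D = 10x⁸ − 20x⁷ − 35x⁶. Remainder: −14x⁶ + 30x⁵ + 49x⁴ − 17x³ − 14x² + 22x + 18.
Step 2: lead(−14x⁶ + 30x⁵ + 49x⁴ − 17x³ − 14x² + 22x + 18) ÷ lead(D) = −14x⁶ ÷ −2x² = 7x⁴. Subtract (7x⁴)·D = −14x⁶ + 28x⁵ + 49x⁴. Remainder: 2x⁵ − 17x³ − 14x² + 22x + 18.
Step 3: lead(2x⁵ − 17x³ − 14x² + 22x + 18) ÷ lead(D) = 2x⁵ ÷ −2x² = −x³. Subtract (−x³)·D = 2x⁵ − 4x⁴ − 7x³. Remainder: 4x⁴ − 10x³ − 14x² + 22x + 18.
Step 4: lead(4x⁴ − 10x³ − 14x² + 22x + 18) ÷ lead(D) = 4x⁴ ÷ −2x² = −2x². Subtract (−2x²)·D = 4x⁴ − 8x³ − 14x². Remainder: −2x³ + 22x + 18.
Step 5: lead(−2x³ + 22x + 18) ÷ lead(D) = −2x³ ÷ −2x² = x. Subtract (x)·D = −2x³ + 4x² + 7x. Remainder: −4x² + 15x + 18.
Step 6: lead(−4x² + 15x + 18) ÷ lead(D) = −4x² ÷ −2x² = 2. Subtract (2)·D = −4x² + 8x + 14. Remainder: 7x + 4.

R(x) = 7x + 4, so D(x) is not a factor of P(x). no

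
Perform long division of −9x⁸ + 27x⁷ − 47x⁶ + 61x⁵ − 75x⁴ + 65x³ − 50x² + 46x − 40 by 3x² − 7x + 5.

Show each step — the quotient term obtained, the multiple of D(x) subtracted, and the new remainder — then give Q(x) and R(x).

Q(x) = −3x⁶ + 2x⁵ − 6x⁴ + 3x³ − 8x² − 2x − 8; R(x) = 0

Step 1: lead(−9x⁸ + 27x⁷ − 47x⁶ + 61x⁵ − 75x⁴ + 65x³ − 50x² + 46x − 40) ÷ lead(D) = −9x⁸ ÷ 3x² = −3x⁶. Subtract (−3x⁶)·D = −9x⁸ + 21x⁷ − 15x⁶. Remainder: 6x⁷ − 32x⁶ + 61x⁵ − 75x⁴ + 65x³ − 50x² + 46x − 40.
Step 2: lead(6x⁷ − 32x⁶ + 61x⁵ − 75x⁴ + 65x³ − 50x² + 46x − 40) ÷ lead(D) = 6x⁷ ÷ 3x² = 2x⁵. Subtract (2x⁵)·D = 6x⁷ − 14x⁶ + 10x⁵. Remainder: −18x⁶ + 51x⁵ − 75x⁴ + 65x³ − 50x² + 46x − 40.
Step 3: lead(−18x⁶ + 51x⁵ − 75x⁴ + 65x³ − 50x² + 46x − 40) ÷ lead(D) = −18x⁶ ÷ 3x² = −6x⁴. Subtract (−6x⁴)·D = −18x⁶ + 42x⁵ − 30x⁴. Remainder: 9x⁵ − 45x⁴ + 65x³ − 50x² + 46x − 40.
Step 4: lead(9x⁵ − 45x⁴ + 65x³ − 50x² + 46x − 40) ÷ lead(D) = 9x⁵ ÷ 3x² = 3x³. Subtract (3x³)·D = 9x⁵ − 21x⁴ + 15x³. Remainder: −24x⁴ + 50x³ − 50x² + 46x − 40.
Step 5: lead(−24x⁴ + 50x³ − 50x² + 46x − 40) ÷ lead(D) = −24x⁴ ÷ 3x² = −8x². Subtract (−8x²)·D = −24x⁴ + 56x³ − 40x². Remainder: −6x³ − 10x² + 46x − 40.
Step 6: lead(−6x³ − 10x² + 46x − 40) ÷ lead(D) = −6x³ ÷ 3x² = −2x. Subtract (−2x)·D = −6x³ + 14x² − 10x. Remainder: −24x² + 56x − 40.
Step 7: lead(−24x² + 56x − 40) ÷ lead(D) = −24x² ÷ 3x² = −8. Subtract (−8)·D = −24x² + 56x − 40. Remainder: 0.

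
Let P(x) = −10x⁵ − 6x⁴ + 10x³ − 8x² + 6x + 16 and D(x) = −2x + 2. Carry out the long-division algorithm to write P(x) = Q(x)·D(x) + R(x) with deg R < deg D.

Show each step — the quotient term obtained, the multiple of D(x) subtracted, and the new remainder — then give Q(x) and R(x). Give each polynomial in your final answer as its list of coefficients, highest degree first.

Q = [5, 8, 3, 7, 4]; R = [8]

Step 1: lead(−10x⁵ − 6x⁴ + 10x³ − 8x² + 6x + 16) ÷ lead(D) = −10x⁵ ÷ −2x = 5x⁴. Subtract (5x⁴)·D = −10x⁵ + 10x⁴. Remainder: −16x⁴ + 10x³ − 8x² + 6x + 16.
Step 2: lead(−16x⁴ + 10x³ − 8x² + 6x + 16) ÷ lead(D) = −16x⁴ ÷ −2x = 8x³. Subtract (8x³)·D = −16x⁴ + 16x³. Remainder: −6x³ − 8x² + 6x + 16.
Step 3: lead(−6x³ − 8x² + 6x + 16) ÷ lead(D) = −6x³ ÷ −2x = 3x². Subtract (3x²)·D = −6x³ + 6x². Remainder: −14x² + 6x + 16.
Step 4: lead(−14x² + 6x + 16) ÷ lead(D) = −14x² ÷ −2x = 7x. Subtract (7x)·D = −14x² + 14x. Remainder: −8x + 16.
Step 5: lead(−8x + 16) ÷ lead(D) = −8x ÷ −2x = 4. Subtract (4)·D = −8x + 8. Remainder: 8.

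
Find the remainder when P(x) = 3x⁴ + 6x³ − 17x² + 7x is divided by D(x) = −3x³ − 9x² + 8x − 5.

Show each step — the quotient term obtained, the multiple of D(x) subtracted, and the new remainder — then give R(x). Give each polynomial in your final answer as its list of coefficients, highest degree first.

Step 1: lead(3x⁴ + 6x³ − 17x² + 7x) ÷ lead(D) = 3x⁴ ÷ −3x³ = −x. Subtract (−x)·D = 3x⁴ + 9x³ − 8x² + 5x. Remainder: −3x³ − 9x² + 2x.
Step 2: lead(−3x³ − 9x² + 2x) ÷ lead(D) = −3x³ ÷ −3x³ = 1. Subtract (1)·D = −3x³ − 9x² + 8x − 5. Remainder: −6x + 5.

R = [-6, 5]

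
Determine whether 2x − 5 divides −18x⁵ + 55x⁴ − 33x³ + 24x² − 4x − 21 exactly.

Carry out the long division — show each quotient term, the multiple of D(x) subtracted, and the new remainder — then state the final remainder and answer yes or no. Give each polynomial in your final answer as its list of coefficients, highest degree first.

Step 1: lead(−18x⁵ + 55x⁴ − 33x³ + 24x² − 4x − 21) ÷ lead(D) = −18x⁵ ÷ 2x = −9x⁴. Subtract (−9x⁴)·D = −18x⁵ + 45x⁴. Remainder: 10x⁴ − 33x³ + 24x² − 4x − 21.
Step 2: lead(10x⁴ − 33x³ + 24x² − 4x − 21) ÷ lead(D) = 10x⁴ ÷ 2x = 5x³. Subtract (5x³)·D = 10x⁴ − 25x³. Remainder: −8x³ + 24x² − 4x − 21.
Step 3: lead(−8x³ + 24x² − 4x − 21) ÷ lead(D) = −8x³ ÷ 2x = −4x². Subtract (−4x²)·D = −8x³ + 20x². Remainder: 4x² − 4x − 21.
Step 4: lead(4x² − 4x − 21) ÷ lead(D) = 4x² ÷ 2x = 2x. Subtract (2x)·D = 4x² − 10x. Remainder: 6x − 21.
Step 5: lead(6x − 21) ÷ lead(D) = 6x ÷ 2x = 3. Subtract (3)·D = 6x − 15. Remainder: −6.

R = [-6], so D(x) is not a factor of P(x). no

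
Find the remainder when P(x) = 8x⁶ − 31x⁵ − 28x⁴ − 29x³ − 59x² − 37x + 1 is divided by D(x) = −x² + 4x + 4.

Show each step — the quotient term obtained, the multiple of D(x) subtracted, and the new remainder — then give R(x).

R(x) = −5x + 5

Step 1: lead(8x⁶ − 31x⁵ − 28x⁴ − 29x³ − 59x² − 37x + 1) ÷ lead(D) = 8x⁶ ÷ −x² = −8x⁴. Subtract (−8x⁴)·D = 8x⁶ − 32x⁵ − 32x⁴. Remainder: x⁵ + 4x⁴ − 29x³ − 59x² − 37x + 1.
Step 2: lead(x⁵ + 4x⁴ − 29x³ − 59x² − 37x + 1) ÷ lead(D) = x⁵ ÷ −x² = −x³. Subtract (−x³)·D = x⁵ − 4x⁴ − 4x³. Remainder: 8x⁴ − 25x³ − 59x² − 37x + 1.
Step 3: lead(8x⁴ − 25x³ − 59x² − 37x + 1) ÷ lead(D) = 8x⁴ ÷ −x² = −8x². Subtract (−8x²)·D = 8x⁴ − 32x³ − 32x². Remainder: 7x³ − 27x² − 37x + 1.
Step 4: lead(7x³ − 27x² − 37x + 1) ÷ lead(D) = 7x³ ÷ −x² = −7x. Subtract (−7x)·D = 7x³ − 28x² − 28x. Remainder: x² − 9x + 1.
Step 5: lead(x² − 9x + 1) ÷ lead(D) = x² ÷ −x² = −1. Subtract (−1)·D = x² − 4x − 4. Remainder: −5x + 5.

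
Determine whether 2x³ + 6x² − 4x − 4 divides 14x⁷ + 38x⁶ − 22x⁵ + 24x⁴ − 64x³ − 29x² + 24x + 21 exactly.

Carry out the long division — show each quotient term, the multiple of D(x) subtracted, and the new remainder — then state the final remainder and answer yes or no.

R(x) = 5x² − 8x + 9, so D(x) is not a factor of P(x). no

Step 1: lead(14x⁷ + 38x⁶ − 22x⁵ + 24x⁴ − 64x³ − 29x² + 24x + 21) ÷ lead(D) = 14x⁷ ÷ 2x³ = 7x⁴. Subtract (7x⁴)·D = 14x⁷ + 42x⁶ − 28x⁵ − 28x⁴. Remainder: −4x⁶ + 6x⁵ + 52x⁴ − 64x³ − 29x² + 24x + 21.
Step 2: lead(−4x⁶ + 6x⁵ + 52x⁴ − 64x³ − 29x² + 24x + 21) ÷ lead(D) = −4x⁶ ÷ 2x³ = −2x³. Subtract (−2x³)·D = −4x⁶ − 12x⁵ + 8x⁴ + 8x³. Remainder: 18x⁵ + 44x⁴ − 72x³ − 29x² + 24x + 21.
Step 3: lead(18x⁵ + 44x⁴ − 72x³ − 29x² + 24x + 21) ÷ lead(D) = 18x⁵ ÷ 2x³ = 9x². Subtract (9x²)·D = 18x⁵ + 54x⁴ − 36x³ − 36x². Remainder: −10x⁴ − 36x³ + 7x² + 24x + 21.
Step 4: lead(−10x⁴ − 36x³ + 7x² + 24x + 21) ÷ lead(D) = −10x⁴ ÷ 2x³ = −5x. Subtract (−5x)·D = −10x⁴ − 30x³ + 20x² + 20x. Remainder: −6x³ − 13x² + 4x + 21.
Step 5: lead(−6x³ − 13x² + 4x + 21) ÷ lead(D) = −6x³ ÷ 2x³ = −3. Subtract (−3)·D = −6x³ − 18x² + 12x + 12. Remainder: 5x² − 8x + 9.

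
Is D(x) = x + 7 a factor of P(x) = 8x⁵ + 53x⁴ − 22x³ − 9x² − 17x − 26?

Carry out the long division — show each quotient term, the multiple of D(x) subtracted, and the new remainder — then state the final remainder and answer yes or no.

R(x) = −5, so D(x) is not a factor of P(x). no

Step 1: lead(8x⁵ + 53x⁴ − 22x³ − 9x² − 17x − 26) ÷ lead(D) = 8x⁵ ÷ x = 8x⁴. Subtract (8x⁴)·D = 8x⁵ + 56x⁴. Remainder: −3x⁴ − 22x³ − 9x² − 17x − 26.
Step 2: lead(−3x⁴ − 22x³ − 9x² − 17x − 26) ÷ lead(D) = −3x⁴ ÷ x = −3x³. Subtract (−3x³)·D = −3x⁴ − 21x³. Remainder: −x³ − 9x² − 17x − 26.
Step 3: lead(−x³ − 9x² − 17x − 26) ÷ lead(D) = −x³ ÷ x = −x². Subtract (−x²)·D = −x³ − 7x². Remainder: −2x² − 17x − 26.
Step 4: lead(−2x² − 17x − 26) ÷ lead(D) = −2x² ÷ x = −2x. Subtract (−2x)·D = −2x² − 14x. Remainder: −3x − 26.
Step 5: lead(−3x − 26) ÷ lead(D) = −3x ÷ x = −3. Subtract (−3)·D = −3x − 21. Remainder: −5.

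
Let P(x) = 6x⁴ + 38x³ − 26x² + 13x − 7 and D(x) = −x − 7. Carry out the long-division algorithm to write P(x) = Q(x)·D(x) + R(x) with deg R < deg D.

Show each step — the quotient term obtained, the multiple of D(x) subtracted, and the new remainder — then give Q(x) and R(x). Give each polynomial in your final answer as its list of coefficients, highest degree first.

Step 1: lead(6x⁴ + 38x³ − 26x² + 13x − 7) ÷ lead(D) = 6x⁴ ÷ −x = −6x³. Subtract (−6x³)·D = 6x⁴ + 42x³. Remainder: −4x³ − 26x² + 13x − 7.
Step 2: lead(−4x³ − 26x² + 13x − 7) ÷ lead(D) = −4x³ ÷ −x = 4x². Subtract (4x²)·D = −4x³ − 28x². Remainder: 2x² + 13x − 7.
Step 3: lead(2x² + 13x − 7) ÷ lead(D) = 2x² ÷ −x = −2x. Subtract (−2x)·D = 2x² + 14x. Remainder: −x − 7.
Step 4: lead(−x − 7) ÷ lead(D) = −x ÷ −x = 1. Subtract (1)·D = −x − 7. Remainder: 0.

Q = [-6, 4, -2, 1]; R = [0]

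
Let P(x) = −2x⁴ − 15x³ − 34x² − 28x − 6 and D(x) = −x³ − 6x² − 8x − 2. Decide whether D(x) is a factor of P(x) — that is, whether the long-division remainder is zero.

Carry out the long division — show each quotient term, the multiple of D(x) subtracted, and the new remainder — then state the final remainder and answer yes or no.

R(x) = 0, so D(x) is a factor of P(x). yes

Step 1: lead(−2x⁴ − 15x³ − 34x² − 28x − 6) ÷ lead(D) = −2x⁴ ÷ −x³ = 2x. Subtract (2x)·D = −2x⁴ − 12x³ − 16x² − 4x. Remainder: −3x³ − 18x² − 24x − 6.
Step 2: lead(−3x³ − 18x² − 24x − 6) ÷ lead(D) = −3x³ ÷ −x³ = 3. Subtract (3)·D = −3x³ − 18x² − 24x − 6. Remainder: 0.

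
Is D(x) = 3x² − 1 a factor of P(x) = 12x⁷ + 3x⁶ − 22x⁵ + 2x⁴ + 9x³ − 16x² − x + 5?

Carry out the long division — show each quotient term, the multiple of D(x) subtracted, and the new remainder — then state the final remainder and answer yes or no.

Step 1: lead(12x⁷ + 3x⁶ − 22x⁵ + 2x⁴ + 9x³ − 16x² − x + 5) ÷ lead(D) = 12x⁷ ÷ 3x² = 4x⁵. Subtract (4x⁵)·D = 12x⁷ − 4x⁵. Remainder: 3x⁶ − 18x⁵ + 2x⁴ + 9x³ − 16x² − x + 5.
Step 2: lead(3x⁶ − 18x⁵ + 2x⁴ + 9x³ − 16x² − x + 5) ÷ lead(D) = 3x⁶ ÷ 3x² = x⁴. Subtract (x⁴)·D = 3x⁶ − x⁴. Remainder: −18x⁵ + 3x⁴ + 9x³ − 16x² − x + 5.
Step 3: lead(−18x⁵ + 3x⁴ + 9x³ − 16x² − x + 5) ÷ lead(D) = −18x⁵ ÷ 3x² = −6x³. Subtract (−6x³)·D = −18x⁵ + 6x³. Remainder: 3x⁴ + 3x³ − 16x² − x + 5.
Step 4: lead(3x⁴ + 3x³ − 16x² − x + 5) ÷ lead(D) = 3x⁴ ÷ 3x² = x². Subtract (x²)·D = 3x⁴ − x². Remainder: 3x³ − 15x² − x + 5.
Step 5: lead(3x³ − 15x² − x + 5) ÷ lead(D) = 3x³ ÷ 3x² = x. Subtract (x)·D = 3x³ − x. Remainder: −15x² + 5.
Step 6: lead(−15x² + 5) ÷ lead(D) = −15x² ÷ 3x² = −5. Subtract (−5)·D = −15x² + 5. Remainder: 0.

R(x) = 0, so D(x) is a factor of P(x). yes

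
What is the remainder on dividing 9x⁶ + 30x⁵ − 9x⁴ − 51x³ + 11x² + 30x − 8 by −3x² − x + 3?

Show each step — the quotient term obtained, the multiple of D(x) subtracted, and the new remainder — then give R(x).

R(x) = 6x + 1

Step 1: lead(9x⁶ + 30x⁵ − 9x⁴ − 51x³ + 11x² + 30x − 8) ÷ lead(D) = 9x⁶ ÷ −3x² = −3x⁴. Subtract (−3x⁴)·D = 9x⁶ + 3x⁵ − 9x⁴. Remainder: 27x⁵ − 51x³ + 11x² + 30x − 8.
Step 2: lead(27x⁵ − 51x³ + 11x² + 30x − 8) ÷ lead(D) = 27x⁵ ÷ −3x² = −9x³. Subtract (−9x³)·D = 27x⁵ + 9x⁴ − 27x³. Remainder: −9x⁴ − 24x³ + 11x² + 30x − 8.
Step 3: lead(−9x⁴ − 24x³ + 11x² + 30x − 8) ÷ lead(D) = −9x⁴ ÷ −3x² = 3x². Subtract (3x²)·D = −9x⁴ − 3x³ + 9x². Remainder: −21x³ + 2x² + 30x − 8.
Step 4: lead(−21x³ + 2x² + 30x − 8) ÷ lead(D) = −21x³ ÷ −3x² = 7x. Subtract (7x)·D = −21x³ − 7x² + 21x. Remainder: 9x² + 9x − 8.
Step 5: lead(9x² + 9x − 8) ÷ lead(D) = 9x² ÷ −3x² = −3. Subtract (−3)·D = 9x² + 3x − 9. Remainder: 6x + 1.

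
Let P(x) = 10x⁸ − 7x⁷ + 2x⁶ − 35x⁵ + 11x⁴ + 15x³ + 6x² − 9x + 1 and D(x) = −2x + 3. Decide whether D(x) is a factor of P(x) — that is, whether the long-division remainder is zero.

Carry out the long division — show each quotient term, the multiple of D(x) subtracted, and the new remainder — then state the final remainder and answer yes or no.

Step 1: lead(10x⁸ − 7x⁷ + 2x⁶ − 35x⁵ + 11x⁴ + 15x³ + 6x² − 9x + 1) ÷ lead(D) = 10x⁸ ÷ −2x = −5x⁷. Subtract (−5x⁷)·D = 10x⁸ − 15x⁷. Remainder: 8x⁷ + 2x⁶ − 35x⁵ + 11x⁴ + 15x³ + 6x² − 9x + 1.
Step 2: lead(8x⁷ + 2x⁶ − 35x⁵ + 11x⁴ + 15x³ + 6x² − 9x + 1) ÷ lead(D) = 8x⁷ ÷ −2x = −4x⁶. Subtract (−4x⁶)·D = 8x⁷ − 12x⁶. Remainder: 14x⁶ − 35x⁵ + 11x⁴ + 15x³ + 6x² − 9x + 1.
Step 3: lead(14x⁶ − 35x⁵ + 11x⁴ + 15x³ + 6x² − 9x + 1) ÷ lead(D) = 14x⁶ ÷ −2x = −7x⁵. Subtract (−7x⁵)·D = 14x⁶ − 21x⁵. Remainder: −14x⁵ + 11x⁴ + 15x³ + 6x² − 9x + 1.
Step 4: lead(−14x⁵ + 11x⁴ + 15x³ + 6x² − 9x + 1) ÷ lead(D) = −14x⁵ ÷ −2x = 7x⁴. Subtract (7x⁴)·D = −14x⁵ + 21x⁴. Remainder: −10x⁴ + 15x³ + 6x² − 9x + 1.
Step 5: lead(−10x⁴ + 15x³ + 6x² − 9x + 1) ÷ lead(D) = −10x⁴ ÷ −2x = 5x³. Subtract (5x³)·D = −10x⁴ + 15x³. Remainder: 6x² − 9x + 1.
Step 6: lead(6x² − 9x + 1) ÷ lead(D) = 6x² ÷ −2x = −3x. Subtract (−3x)·D = 6x² − 9x. Remainder: 1.

R(x) = 1, so D(x) is not a factor of P(x). no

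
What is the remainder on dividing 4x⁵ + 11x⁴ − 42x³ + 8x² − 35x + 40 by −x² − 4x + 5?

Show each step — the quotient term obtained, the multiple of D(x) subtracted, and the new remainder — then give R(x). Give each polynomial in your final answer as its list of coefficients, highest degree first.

R = [-9, -5]

Step 1: lead(4x⁵ + 11x⁴ − 42x³ + 8x² − 35x + 40) ÷ lead(D) = 4x⁵ ÷ −x² = −4x³. Subtract (−4x³)·D = 4x⁵ + 16x⁴ − 20x³. Remainder: −5x⁴ − 22x³ + 8x² − 35x + 40.
Step 2: lead(−5x⁴ − 22x³ + 8x² − 35x + 40) ÷ lead(D) = −5x⁴ ÷ −x² = 5x². Subtract (5x²)·D = −5x⁴ − 20x³ + 25x². Remainder: −2x³ − 17x² − 35x + 40.
Step 3: lead(−2x³ − 17x² − 35x + 40) ÷ lead(D) = −2x³ ÷ −x² = 2x. Subtract (2x)·D = −2x³ − 8x² + 10x. Remainder: −9x² − 45x + 40.
Step 4: lead(−9x² − 45x + 40) ÷ lead(D) = −9x² ÷ −x² = 9. Subtract (9)·D = −9x² − 36x + 45. Remainder: −9x − 5.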